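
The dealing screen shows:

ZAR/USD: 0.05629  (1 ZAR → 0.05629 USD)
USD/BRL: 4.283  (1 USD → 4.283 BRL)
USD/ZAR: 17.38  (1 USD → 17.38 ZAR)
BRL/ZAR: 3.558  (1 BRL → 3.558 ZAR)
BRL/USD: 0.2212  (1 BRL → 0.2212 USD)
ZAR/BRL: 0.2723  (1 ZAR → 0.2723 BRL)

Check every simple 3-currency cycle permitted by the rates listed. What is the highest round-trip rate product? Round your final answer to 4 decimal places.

USD→ZAR→BRL→USD: 17.38 × 0.2723 × 0.2212 = 1.04685
USD→BRL→ZAR→USD: 4.283 × 3.558 × 0.05629 = 0.85780
Maximum is USD→ZAR→BRL→USD at 1.0468; arbitrage exists.

1.0468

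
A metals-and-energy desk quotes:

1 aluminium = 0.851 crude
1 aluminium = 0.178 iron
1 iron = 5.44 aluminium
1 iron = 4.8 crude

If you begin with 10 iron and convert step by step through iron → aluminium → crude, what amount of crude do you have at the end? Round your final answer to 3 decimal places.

46.294

10 iron × 5.44 = 54.4 aluminium
54.4 aluminium × 0.851 = 46.2944 crude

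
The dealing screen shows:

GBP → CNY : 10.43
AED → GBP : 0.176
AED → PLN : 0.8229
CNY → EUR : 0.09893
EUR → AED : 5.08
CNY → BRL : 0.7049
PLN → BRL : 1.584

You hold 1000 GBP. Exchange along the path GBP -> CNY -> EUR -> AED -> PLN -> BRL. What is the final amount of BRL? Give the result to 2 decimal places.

6832.48

1000 GBP × 10.43 = 10430 CNY
10430 CNY × 0.09893 = 1031.8399 EUR
1031.8399 EUR × 5.08 = 5241.746692 AED
5241.746692 AED × 0.8229 = 4313.4333528468 PLN
4313.4333528468 PLN × 1.584 = 6832.4784309093312 BRL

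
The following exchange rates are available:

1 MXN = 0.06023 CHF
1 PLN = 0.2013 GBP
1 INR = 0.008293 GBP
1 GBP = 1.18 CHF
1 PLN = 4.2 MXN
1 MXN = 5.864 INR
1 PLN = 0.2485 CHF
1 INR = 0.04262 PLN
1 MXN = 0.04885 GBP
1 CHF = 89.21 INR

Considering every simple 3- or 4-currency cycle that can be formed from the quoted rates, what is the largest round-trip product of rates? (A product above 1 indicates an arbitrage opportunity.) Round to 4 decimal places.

PLN→MXN→INR→PLN: 4.2 × 5.864 × 0.04262 = 1.04968
PLN→MXN→CHF→INR→PLN: 4.2 × 0.06023 × 89.21 × 0.04262 = 0.96181
PLN→CHF→INR→PLN: 0.2485 × 89.21 × 0.04262 = 0.94483
PLN→GBP→CHF→INR→PLN: 0.2013 × 1.18 × 89.21 × 0.04262 = 0.90314
CHF→INR→GBP→CHF: 89.21 × 0.008293 × 1.18 = 0.87299
Maximum is PLN→MXN→INR→PLN at 1.0497; arbitrage exists.

1.0497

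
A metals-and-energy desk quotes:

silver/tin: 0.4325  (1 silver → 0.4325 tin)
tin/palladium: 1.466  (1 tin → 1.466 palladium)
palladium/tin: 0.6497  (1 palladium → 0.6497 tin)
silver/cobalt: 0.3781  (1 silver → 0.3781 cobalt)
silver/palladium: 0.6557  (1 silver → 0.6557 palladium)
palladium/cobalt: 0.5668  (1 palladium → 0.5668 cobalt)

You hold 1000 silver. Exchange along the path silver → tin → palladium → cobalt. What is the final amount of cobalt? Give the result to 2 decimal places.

359.38

1000 silver × 0.4325 = 432.5 tin
432.5 tin × 1.466 = 634.045 palladium
634.045 palladium × 0.5668 = 359.376706 cobalt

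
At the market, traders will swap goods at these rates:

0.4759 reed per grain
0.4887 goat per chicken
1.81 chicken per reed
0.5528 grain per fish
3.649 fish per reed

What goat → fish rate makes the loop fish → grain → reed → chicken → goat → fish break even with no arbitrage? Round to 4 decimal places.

4.2973

Known legs of the cycle: 0.5528 × 0.4759 × 1.81 × 0.4887 = 0.23270443108344
For no arbitrage the full-cycle product must be 1, so the missing rate is 1 / 0.23270443108344 ≈ 4.297297.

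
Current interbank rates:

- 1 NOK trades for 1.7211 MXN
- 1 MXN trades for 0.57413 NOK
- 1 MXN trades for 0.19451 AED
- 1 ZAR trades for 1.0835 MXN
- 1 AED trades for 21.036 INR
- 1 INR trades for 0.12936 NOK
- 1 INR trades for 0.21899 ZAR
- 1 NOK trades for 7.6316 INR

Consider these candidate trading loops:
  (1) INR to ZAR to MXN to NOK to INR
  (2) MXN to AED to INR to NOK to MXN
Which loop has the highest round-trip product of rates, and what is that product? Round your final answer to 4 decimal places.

1.0396

(1) 0.21899 × 1.0835 × 0.57413 × 7.6316 = 1.03963
(2) 0.19451 × 21.036 × 0.12936 × 1.7211 = 0.91098
Highest is cycle (1) at 1.0396 (>1, arbitrage).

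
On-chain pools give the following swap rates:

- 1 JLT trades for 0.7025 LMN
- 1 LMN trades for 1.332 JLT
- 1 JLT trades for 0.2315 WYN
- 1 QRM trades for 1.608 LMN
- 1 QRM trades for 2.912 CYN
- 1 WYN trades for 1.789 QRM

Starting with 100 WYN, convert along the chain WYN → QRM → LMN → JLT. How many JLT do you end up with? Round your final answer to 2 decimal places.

100 WYN × 1.789 = 178.9 QRM
178.9 QRM × 1.608 = 287.6712 LMN
287.6712 LMN × 1.332 = 383.1780384 JLT

383.18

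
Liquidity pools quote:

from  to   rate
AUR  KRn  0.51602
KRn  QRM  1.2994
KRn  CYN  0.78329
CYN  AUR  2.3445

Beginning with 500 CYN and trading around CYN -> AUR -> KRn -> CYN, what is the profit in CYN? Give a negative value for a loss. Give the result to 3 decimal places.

500 CYN × 2.3445 = 1172.25 AUR
1172.25 AUR × 0.51602 = 604.904445 KRn
604.904445 KRn × 0.78329 = 473.81560272405 CYN
Net change: 473.81560272405 − 500 = -26.18439727595 CYN

-26.184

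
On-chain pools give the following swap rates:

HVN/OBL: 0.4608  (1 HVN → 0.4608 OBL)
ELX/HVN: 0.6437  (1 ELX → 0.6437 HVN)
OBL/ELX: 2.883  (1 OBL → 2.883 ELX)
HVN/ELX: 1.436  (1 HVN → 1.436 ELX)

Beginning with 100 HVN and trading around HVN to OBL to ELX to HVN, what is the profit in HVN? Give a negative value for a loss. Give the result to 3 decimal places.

-14.485

100 HVN × 0.4608 = 46.08 OBL
46.08 OBL × 2.883 = 132.84864 ELX
132.84864 ELX × 0.6437 = 85.514669568 HVN
Net change: 85.514669568 − 100 = -14.485330432 HVN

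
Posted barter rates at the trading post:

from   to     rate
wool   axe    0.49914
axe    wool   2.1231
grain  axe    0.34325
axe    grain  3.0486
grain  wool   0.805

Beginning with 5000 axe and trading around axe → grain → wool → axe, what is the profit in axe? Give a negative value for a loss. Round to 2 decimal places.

5000 axe × 3.0486 = 15243 grain
15243 grain × 0.805 = 12270.615 wool
12270.615 wool × 0.49914 = 6124.7547711 axe
Net change: 6124.7547711 − 5000 = 1124.7547711 axe

1124.75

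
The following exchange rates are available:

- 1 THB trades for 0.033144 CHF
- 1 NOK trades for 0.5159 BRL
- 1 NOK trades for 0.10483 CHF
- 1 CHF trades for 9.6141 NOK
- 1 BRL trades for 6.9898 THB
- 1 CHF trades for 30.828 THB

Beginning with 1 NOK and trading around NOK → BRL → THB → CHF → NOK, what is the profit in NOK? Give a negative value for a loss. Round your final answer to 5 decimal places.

0.14906

1 NOK × 0.5159 = 0.5159 BRL
0.5159 BRL × 6.9898 = 3.60603782 THB
3.60603782 THB × 0.033144 = 0.11951851750608 CHF
0.11951851750608 CHF × 9.6141 = 1.149062979155203728 NOK
Net change: 1.149062979155203728 − 1 = 0.149062979155203728 NOK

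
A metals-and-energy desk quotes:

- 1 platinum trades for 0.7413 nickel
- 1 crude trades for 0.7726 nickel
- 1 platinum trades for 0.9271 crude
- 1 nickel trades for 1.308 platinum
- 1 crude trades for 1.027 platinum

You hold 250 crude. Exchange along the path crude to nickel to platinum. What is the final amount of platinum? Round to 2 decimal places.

252.64

250 crude × 0.7726 = 193.15 nickel
193.15 nickel × 1.308 = 252.6402 platinum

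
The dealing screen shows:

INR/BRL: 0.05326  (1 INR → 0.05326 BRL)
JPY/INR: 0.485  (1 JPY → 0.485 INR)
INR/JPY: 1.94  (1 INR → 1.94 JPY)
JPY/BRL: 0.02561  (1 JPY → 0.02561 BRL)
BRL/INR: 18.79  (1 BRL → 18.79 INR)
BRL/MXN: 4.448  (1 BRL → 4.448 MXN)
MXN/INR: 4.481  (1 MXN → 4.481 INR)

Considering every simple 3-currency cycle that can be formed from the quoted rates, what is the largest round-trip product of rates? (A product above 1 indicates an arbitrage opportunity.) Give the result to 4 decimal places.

INR→BRL→MXN→INR: 0.05326 × 4.448 × 4.481 = 1.06155
INR→JPY→BRL→INR: 1.94 × 0.02561 × 18.79 = 0.93355
Maximum is INR→BRL→MXN→INR at 1.0616; arbitrage exists.

1.0616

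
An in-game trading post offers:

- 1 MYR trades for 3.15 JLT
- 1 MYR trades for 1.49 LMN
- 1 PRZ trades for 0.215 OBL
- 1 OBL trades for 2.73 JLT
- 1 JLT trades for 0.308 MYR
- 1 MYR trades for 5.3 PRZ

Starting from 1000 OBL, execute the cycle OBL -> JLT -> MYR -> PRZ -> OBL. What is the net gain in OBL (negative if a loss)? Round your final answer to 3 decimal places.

1000 OBL × 2.73 = 2730 JLT
2730 JLT × 0.308 = 840.84 MYR
840.84 MYR × 5.3 = 4456.452 PRZ
4456.452 PRZ × 0.215 = 958.13718 OBL
Net change: 958.13718 − 1000 = -41.86282 OBL

-41.863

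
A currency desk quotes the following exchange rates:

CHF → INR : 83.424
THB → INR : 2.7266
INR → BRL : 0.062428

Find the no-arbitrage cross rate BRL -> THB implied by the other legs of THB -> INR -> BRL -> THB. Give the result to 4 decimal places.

Known legs of the cycle: 2.7266 × 0.062428 = 0.1702161848
For no arbitrage the full-cycle product must be 1, so the missing rate is 1 / 0.1702161848 ≈ 5.874882.

5.8749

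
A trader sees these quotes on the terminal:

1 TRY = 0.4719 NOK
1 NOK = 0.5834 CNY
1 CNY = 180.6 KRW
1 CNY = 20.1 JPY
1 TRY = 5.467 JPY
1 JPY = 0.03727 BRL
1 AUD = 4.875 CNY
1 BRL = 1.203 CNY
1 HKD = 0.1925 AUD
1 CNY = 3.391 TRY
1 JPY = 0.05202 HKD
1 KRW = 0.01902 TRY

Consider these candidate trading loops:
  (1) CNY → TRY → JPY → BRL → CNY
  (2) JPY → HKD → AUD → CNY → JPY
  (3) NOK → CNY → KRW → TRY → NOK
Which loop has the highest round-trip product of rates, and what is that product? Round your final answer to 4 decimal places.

0.9812

(1) 3.391 × 5.467 × 0.03727 × 1.203 = 0.83119
(2) 0.05202 × 0.1925 × 4.875 × 20.1 = 0.98123
(3) 0.5834 × 180.6 × 0.01902 × 0.4719 = 0.94568
Highest is cycle (2) at 0.9812 (≤1, no arbitrage).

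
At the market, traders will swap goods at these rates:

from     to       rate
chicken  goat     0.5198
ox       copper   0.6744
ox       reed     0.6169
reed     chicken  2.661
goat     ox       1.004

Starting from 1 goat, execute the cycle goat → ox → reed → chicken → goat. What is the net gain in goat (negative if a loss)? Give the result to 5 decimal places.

-0.14330

1 goat × 1.004 = 1.004 ox
1.004 ox × 0.6169 = 0.6193676 reed
0.6193676 reed × 2.661 = 1.6481371836 chicken
1.6481371836 chicken × 0.5198 = 0.85670170803528 goat
Net change: 0.85670170803528 − 1 = -0.14329829196472 goat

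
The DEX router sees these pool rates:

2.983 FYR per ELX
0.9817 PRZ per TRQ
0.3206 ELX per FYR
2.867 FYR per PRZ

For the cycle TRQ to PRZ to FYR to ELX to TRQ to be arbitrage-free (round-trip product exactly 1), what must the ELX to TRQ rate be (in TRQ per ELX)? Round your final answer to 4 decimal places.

Known legs of the cycle: 0.9817 × 2.867 × 0.3206 = 0.90233956834
For no arbitrage the full-cycle product must be 1, so the missing rate is 1 / 0.90233956834 ≈ 1.108230.

1.1082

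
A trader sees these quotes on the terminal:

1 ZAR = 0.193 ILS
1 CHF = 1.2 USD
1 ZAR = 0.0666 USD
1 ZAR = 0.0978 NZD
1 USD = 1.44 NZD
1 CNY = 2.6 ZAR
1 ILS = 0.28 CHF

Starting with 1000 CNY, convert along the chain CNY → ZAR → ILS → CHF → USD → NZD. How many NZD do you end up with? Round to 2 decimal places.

242.79

1000 CNY × 2.6 = 2600 ZAR
2600 ZAR × 0.193 = 501.8 ILS
501.8 ILS × 0.28 = 140.504 CHF
140.504 CHF × 1.2 = 168.6048 USD
168.6048 USD × 1.44 = 242.790912 NZD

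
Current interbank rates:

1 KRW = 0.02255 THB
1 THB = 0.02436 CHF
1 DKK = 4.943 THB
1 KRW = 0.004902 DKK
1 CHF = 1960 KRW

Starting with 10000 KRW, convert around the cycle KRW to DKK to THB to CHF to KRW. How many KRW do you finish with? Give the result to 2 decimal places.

11569.04

10000 KRW × 0.004902 = 49.02 DKK
49.02 DKK × 4.943 = 242.30586 THB
242.30586 THB × 0.02436 = 5.9025707496 CHF
5.9025707496 CHF × 1960 = 11569.038669216 KRW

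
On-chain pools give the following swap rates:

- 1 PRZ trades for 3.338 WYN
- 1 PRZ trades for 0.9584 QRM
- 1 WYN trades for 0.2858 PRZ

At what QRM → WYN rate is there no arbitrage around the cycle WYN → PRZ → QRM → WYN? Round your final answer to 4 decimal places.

Known legs of the cycle: 0.2858 × 0.9584 = 0.27391072
For no arbitrage the full-cycle product must be 1, so the missing rate is 1 / 0.27391072 ≈ 3.650825.

3.6508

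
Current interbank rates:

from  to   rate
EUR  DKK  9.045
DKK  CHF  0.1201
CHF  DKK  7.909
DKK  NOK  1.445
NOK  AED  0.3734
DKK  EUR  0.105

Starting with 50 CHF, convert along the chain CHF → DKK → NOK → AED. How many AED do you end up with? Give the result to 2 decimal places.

213.37

50 CHF × 7.909 = 395.45 DKK
395.45 DKK × 1.445 = 571.42525 NOK
571.42525 NOK × 0.3734 = 213.37018835 AED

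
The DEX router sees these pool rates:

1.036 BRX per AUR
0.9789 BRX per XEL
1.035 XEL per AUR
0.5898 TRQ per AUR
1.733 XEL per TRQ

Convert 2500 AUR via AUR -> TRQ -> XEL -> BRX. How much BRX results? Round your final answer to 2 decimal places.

2501.39

2500 AUR × 0.5898 = 1474.5 TRQ
1474.5 TRQ × 1.733 = 2555.3085 XEL
2555.3085 XEL × 0.9789 = 2501.39149065 BRX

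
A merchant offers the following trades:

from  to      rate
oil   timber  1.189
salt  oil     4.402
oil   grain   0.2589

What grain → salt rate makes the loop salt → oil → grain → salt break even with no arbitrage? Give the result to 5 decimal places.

0.87744

Known legs of the cycle: 4.402 × 0.2589 = 1.1396778
For no arbitrage the full-cycle product must be 1, so the missing rate is 1 / 1.1396778 ≈ 0.8774410.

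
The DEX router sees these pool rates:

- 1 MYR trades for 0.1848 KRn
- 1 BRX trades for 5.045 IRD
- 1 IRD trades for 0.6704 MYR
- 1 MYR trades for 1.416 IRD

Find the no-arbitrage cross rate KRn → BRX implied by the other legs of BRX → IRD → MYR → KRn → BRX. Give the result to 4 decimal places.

1.5999

Known legs of the cycle: 5.045 × 0.6704 × 0.1848 = 0.6250246464
For no arbitrage the full-cycle product must be 1, so the missing rate is 1 / 0.6250246464 ≈ 1.599937.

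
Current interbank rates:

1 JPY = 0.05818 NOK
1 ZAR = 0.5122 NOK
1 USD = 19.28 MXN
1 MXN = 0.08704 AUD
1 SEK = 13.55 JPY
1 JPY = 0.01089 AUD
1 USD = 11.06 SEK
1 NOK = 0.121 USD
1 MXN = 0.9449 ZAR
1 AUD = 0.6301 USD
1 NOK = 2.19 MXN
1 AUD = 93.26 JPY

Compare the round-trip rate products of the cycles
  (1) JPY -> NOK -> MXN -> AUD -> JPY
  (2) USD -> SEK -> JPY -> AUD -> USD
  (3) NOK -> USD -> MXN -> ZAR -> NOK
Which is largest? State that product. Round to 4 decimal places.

(1) 0.05818 × 2.19 × 0.08704 × 93.26 = 1.03427
(2) 11.06 × 13.55 × 0.01089 × 0.6301 = 1.02833
(3) 0.121 × 19.28 × 0.9449 × 0.5122 = 1.12906
Highest is cycle (3) at 1.1291 (>1, arbitrage).

1.1291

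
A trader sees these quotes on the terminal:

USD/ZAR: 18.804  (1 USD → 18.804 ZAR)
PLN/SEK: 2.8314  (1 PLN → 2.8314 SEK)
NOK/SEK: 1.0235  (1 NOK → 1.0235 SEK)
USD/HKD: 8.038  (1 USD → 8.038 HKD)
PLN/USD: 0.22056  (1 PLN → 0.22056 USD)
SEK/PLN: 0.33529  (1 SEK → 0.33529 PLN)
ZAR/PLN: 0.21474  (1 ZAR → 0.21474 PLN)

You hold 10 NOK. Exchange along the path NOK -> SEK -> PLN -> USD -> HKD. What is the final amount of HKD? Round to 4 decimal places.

10 NOK × 1.0235 = 10.235 SEK
10.235 SEK × 0.33529 = 3.43169315 PLN
3.43169315 PLN × 0.22056 = 0.756894241164 USD
0.756894241164 USD × 8.038 = 6.083915910476232 HKD

6.0839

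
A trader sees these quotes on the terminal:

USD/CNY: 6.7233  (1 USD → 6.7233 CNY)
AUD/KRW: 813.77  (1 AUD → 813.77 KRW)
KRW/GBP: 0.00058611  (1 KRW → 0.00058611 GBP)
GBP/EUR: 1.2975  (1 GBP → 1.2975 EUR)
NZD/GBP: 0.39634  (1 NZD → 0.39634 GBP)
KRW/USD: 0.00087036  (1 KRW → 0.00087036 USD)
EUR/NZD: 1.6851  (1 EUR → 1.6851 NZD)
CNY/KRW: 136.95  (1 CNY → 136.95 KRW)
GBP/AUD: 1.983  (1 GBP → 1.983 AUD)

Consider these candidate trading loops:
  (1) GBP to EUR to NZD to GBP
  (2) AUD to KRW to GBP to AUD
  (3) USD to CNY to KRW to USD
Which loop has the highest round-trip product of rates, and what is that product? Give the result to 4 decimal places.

0.9458

(1) 1.2975 × 1.6851 × 0.39634 = 0.86656
(2) 813.77 × 0.00058611 × 1.983 = 0.94581
(3) 6.7233 × 136.95 × 0.00087036 = 0.80139
Highest is cycle (2) at 0.9458 (≤1, no arbitrage).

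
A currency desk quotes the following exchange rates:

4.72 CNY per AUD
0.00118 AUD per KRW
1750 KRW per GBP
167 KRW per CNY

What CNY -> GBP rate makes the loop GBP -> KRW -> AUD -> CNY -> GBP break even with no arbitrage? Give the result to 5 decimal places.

Known legs of the cycle: 1750 × 0.00118 × 4.72 = 9.7468
For no arbitrage the full-cycle product must be 1, so the missing rate is 1 / 9.7468 ≈ 0.1025978.

0.10260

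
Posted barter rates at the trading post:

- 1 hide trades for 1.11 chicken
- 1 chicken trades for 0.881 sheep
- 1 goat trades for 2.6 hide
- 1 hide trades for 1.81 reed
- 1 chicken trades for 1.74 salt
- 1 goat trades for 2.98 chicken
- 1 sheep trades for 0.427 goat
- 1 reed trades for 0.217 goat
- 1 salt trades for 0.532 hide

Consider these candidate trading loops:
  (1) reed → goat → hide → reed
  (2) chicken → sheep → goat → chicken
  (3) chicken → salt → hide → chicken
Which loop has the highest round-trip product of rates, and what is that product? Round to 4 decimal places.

(1) 0.217 × 2.6 × 1.81 = 1.02120
(2) 0.881 × 0.427 × 2.98 = 1.12104
(3) 1.74 × 0.532 × 1.11 = 1.02750
Highest is cycle (2) at 1.1210 (>1, arbitrage).

1.1210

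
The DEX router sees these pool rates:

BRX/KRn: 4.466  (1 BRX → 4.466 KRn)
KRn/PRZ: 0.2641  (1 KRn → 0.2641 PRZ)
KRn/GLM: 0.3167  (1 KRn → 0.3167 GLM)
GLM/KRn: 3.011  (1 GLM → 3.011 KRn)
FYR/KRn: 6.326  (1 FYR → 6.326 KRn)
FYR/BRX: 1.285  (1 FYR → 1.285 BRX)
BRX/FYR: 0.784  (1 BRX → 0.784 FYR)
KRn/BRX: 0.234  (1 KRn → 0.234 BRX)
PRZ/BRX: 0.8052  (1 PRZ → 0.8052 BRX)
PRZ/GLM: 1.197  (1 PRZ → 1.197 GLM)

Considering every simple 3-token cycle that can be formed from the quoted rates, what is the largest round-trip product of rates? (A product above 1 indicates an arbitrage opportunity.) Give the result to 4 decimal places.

1.1605

KRn→BRX→FYR→KRn: 0.234 × 0.784 × 6.326 = 1.16054
KRn→PRZ→GLM→KRn: 0.2641 × 1.197 × 3.011 = 0.95186
KRn→PRZ→BRX→KRn: 0.2641 × 0.8052 × 4.466 = 0.94971
Maximum is KRn→BRX→FYR→KRn at 1.1605; arbitrage exists.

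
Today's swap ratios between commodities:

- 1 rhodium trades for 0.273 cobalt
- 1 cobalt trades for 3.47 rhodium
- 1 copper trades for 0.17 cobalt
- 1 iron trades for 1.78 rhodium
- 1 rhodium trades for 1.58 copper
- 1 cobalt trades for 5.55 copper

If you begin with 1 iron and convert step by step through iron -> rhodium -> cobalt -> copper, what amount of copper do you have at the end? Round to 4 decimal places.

2.6970

1 iron × 1.78 = 1.78 rhodium
1.78 rhodium × 0.273 = 0.48594 cobalt
0.48594 cobalt × 5.55 = 2.696967 copper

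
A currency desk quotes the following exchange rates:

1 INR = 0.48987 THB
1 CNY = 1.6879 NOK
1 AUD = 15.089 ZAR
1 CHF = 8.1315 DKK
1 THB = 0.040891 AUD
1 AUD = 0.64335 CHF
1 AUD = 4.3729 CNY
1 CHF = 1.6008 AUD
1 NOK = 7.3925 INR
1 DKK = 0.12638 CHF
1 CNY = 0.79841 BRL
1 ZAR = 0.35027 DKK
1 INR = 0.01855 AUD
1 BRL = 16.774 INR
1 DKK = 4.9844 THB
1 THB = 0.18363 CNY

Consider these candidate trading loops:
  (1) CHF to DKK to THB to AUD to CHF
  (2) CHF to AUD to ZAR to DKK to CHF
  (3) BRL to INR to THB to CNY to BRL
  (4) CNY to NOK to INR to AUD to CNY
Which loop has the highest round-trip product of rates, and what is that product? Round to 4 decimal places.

(1) 8.1315 × 4.9844 × 0.040891 × 0.64335 = 1.06625
(2) 1.6008 × 15.089 × 0.35027 × 0.12638 = 1.06925
(3) 16.774 × 0.48987 × 0.18363 × 0.79841 = 1.20472
(4) 1.6879 × 7.3925 × 0.01855 × 4.3729 = 1.01217
Highest is cycle (3) at 1.2047 (>1, arbitrage).

1.2047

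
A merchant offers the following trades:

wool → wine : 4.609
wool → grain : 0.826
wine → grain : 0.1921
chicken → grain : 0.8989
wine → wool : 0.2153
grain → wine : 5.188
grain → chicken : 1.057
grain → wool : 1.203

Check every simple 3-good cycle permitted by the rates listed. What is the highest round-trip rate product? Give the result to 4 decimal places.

1.0651

wool→wine→grain→wool: 4.609 × 0.1921 × 1.203 = 1.06512
wool→grain→wine→wool: 0.826 × 5.188 × 0.2153 = 0.92262
Maximum is wool→wine→grain→wool at 1.0651; arbitrage exists.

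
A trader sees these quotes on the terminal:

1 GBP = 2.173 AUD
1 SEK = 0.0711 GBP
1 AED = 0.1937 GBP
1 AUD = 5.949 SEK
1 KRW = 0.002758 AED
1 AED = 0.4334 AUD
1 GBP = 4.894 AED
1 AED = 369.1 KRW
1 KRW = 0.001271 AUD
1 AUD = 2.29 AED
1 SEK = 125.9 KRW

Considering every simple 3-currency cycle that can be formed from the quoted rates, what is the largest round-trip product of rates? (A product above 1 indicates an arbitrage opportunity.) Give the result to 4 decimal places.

1.0743

AED→KRW→AUD→AED: 369.1 × 0.001271 × 2.29 = 1.07430
AED→GBP→AUD→AED: 0.1937 × 2.173 × 2.29 = 0.96388
SEK→KRW→AUD→SEK: 125.9 × 0.001271 × 5.949 = 0.95195
SEK→GBP→AUD→SEK: 0.0711 × 2.173 × 5.949 = 0.91912
Maximum is AED→KRW→AUD→AED at 1.0743; arbitrage exists.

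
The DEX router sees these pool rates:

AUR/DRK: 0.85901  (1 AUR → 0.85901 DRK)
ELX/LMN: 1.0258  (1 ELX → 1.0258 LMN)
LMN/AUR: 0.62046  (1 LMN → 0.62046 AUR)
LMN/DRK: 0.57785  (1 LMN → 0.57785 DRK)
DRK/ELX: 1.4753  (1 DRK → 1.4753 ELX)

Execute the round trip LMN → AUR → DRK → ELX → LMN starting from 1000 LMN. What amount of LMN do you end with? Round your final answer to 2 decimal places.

806.59

1000 LMN × 0.62046 = 620.46 AUR
620.46 AUR × 0.85901 = 532.9813446 DRK
532.9813446 DRK × 1.4753 = 786.30737768838 ELX
786.30737768838 ELX × 1.0258 = 806.594108032740204 LMN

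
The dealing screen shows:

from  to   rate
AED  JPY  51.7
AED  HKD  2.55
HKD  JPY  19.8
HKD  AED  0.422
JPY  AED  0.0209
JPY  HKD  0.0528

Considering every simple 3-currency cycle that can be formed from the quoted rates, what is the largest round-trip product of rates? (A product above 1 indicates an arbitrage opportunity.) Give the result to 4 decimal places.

1.1520

JPY→HKD→AED→JPY: 0.0528 × 0.422 × 51.7 = 1.15196
JPY→AED→HKD→JPY: 0.0209 × 2.55 × 19.8 = 1.05524
Maximum is JPY→HKD→AED→JPY at 1.1520; arbitrage exists.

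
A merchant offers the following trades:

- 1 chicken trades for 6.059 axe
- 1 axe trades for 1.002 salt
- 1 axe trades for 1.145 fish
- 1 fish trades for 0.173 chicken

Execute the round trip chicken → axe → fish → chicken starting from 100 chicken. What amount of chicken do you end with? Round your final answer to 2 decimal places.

100 chicken × 6.059 = 605.9 axe
605.9 axe × 1.145 = 693.7555 fish
693.7555 fish × 0.173 = 120.0197015 chicken

120.02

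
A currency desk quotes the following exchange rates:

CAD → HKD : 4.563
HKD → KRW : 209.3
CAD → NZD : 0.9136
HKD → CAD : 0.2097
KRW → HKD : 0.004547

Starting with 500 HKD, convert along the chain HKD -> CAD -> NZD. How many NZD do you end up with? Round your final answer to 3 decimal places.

95.791

500 HKD × 0.2097 = 104.85 CAD
104.85 CAD × 0.9136 = 95.79096 NZD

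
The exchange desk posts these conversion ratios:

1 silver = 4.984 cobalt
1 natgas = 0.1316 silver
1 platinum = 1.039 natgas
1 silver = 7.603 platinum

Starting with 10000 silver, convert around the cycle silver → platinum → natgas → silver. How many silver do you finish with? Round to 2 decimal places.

10395.76

10000 silver × 7.603 = 76030 platinum
76030 platinum × 1.039 = 78995.17 natgas
78995.17 natgas × 0.1316 = 10395.764372 silver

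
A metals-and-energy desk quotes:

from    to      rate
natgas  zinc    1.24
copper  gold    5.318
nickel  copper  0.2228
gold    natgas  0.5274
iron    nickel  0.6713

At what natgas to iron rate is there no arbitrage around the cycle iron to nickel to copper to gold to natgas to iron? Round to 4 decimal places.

2.3839

Known legs of the cycle: 0.6713 × 0.2228 × 5.318 × 0.5274 = 0.419488724774448
For no arbitrage the full-cycle product must be 1, so the missing rate is 1 / 0.419488724774448 ≈ 2.383854.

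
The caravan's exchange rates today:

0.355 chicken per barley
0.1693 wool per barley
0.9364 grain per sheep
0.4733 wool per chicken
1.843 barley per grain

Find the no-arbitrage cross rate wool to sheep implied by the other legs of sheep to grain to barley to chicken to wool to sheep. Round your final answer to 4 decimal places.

3.4486

Known legs of the cycle: 0.9364 × 1.843 × 0.355 × 0.4733 = 0.2899690179818
For no arbitrage the full-cycle product must be 1, so the missing rate is 1 / 0.2899690179818 ≈ 3.448644.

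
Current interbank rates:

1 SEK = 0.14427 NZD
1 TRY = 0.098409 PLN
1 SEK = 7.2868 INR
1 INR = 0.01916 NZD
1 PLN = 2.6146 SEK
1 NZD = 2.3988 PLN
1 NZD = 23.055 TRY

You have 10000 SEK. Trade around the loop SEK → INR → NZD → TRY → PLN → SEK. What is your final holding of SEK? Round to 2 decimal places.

8282.04

10000 SEK × 7.2868 = 72868 INR
72868 INR × 0.01916 = 1396.15088 NZD
1396.15088 NZD × 23.055 = 32188.2585384 TRY
32188.2585384 TRY × 0.098409 = 3167.6143345054056 PLN
3167.6143345054056 PLN × 2.6146 = 8282.04443899783348176 SEK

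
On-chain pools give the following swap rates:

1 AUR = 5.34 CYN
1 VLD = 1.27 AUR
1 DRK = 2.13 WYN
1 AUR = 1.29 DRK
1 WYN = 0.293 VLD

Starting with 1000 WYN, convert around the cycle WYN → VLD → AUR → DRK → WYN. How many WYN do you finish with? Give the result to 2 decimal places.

1022.45

1000 WYN × 0.293 = 293 VLD
293 VLD × 1.27 = 372.11 AUR
372.11 AUR × 1.29 = 480.0219 DRK
480.0219 DRK × 2.13 = 1022.446647 WYN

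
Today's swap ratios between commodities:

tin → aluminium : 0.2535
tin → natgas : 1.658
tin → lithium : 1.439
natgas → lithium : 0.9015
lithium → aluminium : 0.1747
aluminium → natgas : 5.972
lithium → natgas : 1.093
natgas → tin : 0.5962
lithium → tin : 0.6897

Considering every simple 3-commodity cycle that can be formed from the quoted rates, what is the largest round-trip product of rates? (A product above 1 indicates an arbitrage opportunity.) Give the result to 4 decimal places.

1.0309

tin→natgas→lithium→tin: 1.658 × 0.9015 × 0.6897 = 1.03089
aluminium→natgas→lithium→aluminium: 5.972 × 0.9015 × 0.1747 = 0.94054
tin→lithium→natgas→tin: 1.439 × 1.093 × 0.5962 = 0.93772
tin→aluminium→natgas→tin: 0.2535 × 5.972 × 0.5962 = 0.90259
Maximum is tin→natgas→lithium→tin at 1.0309; arbitrage exists.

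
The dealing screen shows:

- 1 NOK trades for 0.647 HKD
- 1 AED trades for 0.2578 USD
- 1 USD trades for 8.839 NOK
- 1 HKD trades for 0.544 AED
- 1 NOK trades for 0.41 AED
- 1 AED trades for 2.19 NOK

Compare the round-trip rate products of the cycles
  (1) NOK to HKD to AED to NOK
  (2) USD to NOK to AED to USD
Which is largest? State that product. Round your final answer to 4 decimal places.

(1) 0.647 × 0.544 × 2.19 = 0.77081
(2) 8.839 × 0.41 × 0.2578 = 0.93426
Highest is cycle (2) at 0.9343 (≤1, no arbitrage).

0.9343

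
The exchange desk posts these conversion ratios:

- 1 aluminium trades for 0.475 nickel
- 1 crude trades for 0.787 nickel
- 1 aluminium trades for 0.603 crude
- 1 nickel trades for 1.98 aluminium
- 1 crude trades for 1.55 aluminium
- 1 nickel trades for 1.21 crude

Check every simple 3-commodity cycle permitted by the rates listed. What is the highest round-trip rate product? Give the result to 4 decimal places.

0.9396

nickel→aluminium→crude→nickel: 1.98 × 0.603 × 0.787 = 0.93963
nickel→crude→aluminium→nickel: 1.21 × 1.55 × 0.475 = 0.89086
Maximum is nickel→aluminium→crude→nickel at 0.9396; no arbitrage — every cycle loses value.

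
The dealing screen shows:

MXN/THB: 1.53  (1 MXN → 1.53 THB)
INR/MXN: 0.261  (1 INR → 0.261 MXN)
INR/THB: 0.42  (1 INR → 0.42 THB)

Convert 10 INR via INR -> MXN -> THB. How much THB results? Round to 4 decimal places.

3.9933

10 INR × 0.261 = 2.61 MXN
2.61 MXN × 1.53 = 3.9933 THB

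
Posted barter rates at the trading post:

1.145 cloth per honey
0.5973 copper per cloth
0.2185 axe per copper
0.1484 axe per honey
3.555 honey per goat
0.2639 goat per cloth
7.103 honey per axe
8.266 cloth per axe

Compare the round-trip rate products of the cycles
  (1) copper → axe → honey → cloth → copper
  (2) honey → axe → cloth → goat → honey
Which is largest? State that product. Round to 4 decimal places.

1.1508

(1) 0.2185 × 7.103 × 1.145 × 0.5973 = 1.06143
(2) 0.1484 × 8.266 × 0.2639 × 3.555 = 1.15082
Highest is cycle (2) at 1.1508 (>1, arbitrage).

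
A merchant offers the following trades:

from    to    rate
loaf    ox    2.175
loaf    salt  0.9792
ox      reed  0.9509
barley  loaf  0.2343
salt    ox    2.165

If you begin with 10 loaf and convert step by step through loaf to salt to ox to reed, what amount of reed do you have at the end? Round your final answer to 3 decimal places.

20.159

10 loaf × 0.9792 = 9.792 salt
9.792 salt × 2.165 = 21.19968 ox
21.19968 ox × 0.9509 = 20.158775712 reed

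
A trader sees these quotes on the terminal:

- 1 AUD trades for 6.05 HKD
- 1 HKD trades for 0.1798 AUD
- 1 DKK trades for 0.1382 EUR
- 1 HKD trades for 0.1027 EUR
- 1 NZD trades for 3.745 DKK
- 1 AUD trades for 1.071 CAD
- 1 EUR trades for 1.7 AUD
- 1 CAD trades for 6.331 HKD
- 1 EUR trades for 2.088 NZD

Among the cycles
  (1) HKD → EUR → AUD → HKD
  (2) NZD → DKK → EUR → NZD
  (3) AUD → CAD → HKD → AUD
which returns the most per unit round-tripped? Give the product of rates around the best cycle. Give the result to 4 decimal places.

(1) 0.1027 × 1.7 × 6.05 = 1.05627
(2) 3.745 × 0.1382 × 2.088 = 1.08066
(3) 1.071 × 6.331 × 0.1798 = 1.21913
Highest is cycle (3) at 1.2191 (>1, arbitrage).

1.2191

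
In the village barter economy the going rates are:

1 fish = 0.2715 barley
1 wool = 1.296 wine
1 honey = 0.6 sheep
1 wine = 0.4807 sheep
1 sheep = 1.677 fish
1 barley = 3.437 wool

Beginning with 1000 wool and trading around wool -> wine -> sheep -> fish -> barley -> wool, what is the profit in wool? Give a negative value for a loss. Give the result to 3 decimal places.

-25.097

1000 wool × 1.296 = 1296 wine
1296 wine × 0.4807 = 622.9872 sheep
622.9872 sheep × 1.677 = 1044.7495344 fish
1044.7495344 fish × 0.2715 = 283.6494985896 barley
283.6494985896 barley × 3.437 = 974.9033266524552 wool
Net change: 974.9033266524552 − 1000 = -25.0966733475448 wool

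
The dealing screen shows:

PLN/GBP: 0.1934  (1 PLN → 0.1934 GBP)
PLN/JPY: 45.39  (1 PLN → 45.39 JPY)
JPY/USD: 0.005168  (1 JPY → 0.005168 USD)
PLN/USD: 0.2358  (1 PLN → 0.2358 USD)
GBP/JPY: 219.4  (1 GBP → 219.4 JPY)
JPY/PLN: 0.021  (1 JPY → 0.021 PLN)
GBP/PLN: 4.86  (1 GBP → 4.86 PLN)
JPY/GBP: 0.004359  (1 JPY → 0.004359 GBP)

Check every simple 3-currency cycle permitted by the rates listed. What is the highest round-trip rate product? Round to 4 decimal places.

0.9616

GBP→PLN→JPY→GBP: 4.86 × 45.39 × 0.004359 = 0.96158
GBP→JPY→PLN→GBP: 219.4 × 0.021 × 0.1934 = 0.89107
Maximum is GBP→PLN→JPY→GBP at 0.9616; no arbitrage — every cycle loses value.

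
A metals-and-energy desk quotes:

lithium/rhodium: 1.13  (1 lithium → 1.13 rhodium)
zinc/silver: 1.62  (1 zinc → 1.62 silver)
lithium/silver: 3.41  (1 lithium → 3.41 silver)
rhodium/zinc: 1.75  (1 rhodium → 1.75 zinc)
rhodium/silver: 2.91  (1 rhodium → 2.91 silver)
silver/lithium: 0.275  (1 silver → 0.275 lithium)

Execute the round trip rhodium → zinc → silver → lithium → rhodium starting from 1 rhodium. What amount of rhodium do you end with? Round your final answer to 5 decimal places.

1 rhodium × 1.75 = 1.75 zinc
1.75 zinc × 1.62 = 2.835 silver
2.835 silver × 0.275 = 0.779625 lithium
0.779625 lithium × 1.13 = 0.88097625 rhodium

0.88098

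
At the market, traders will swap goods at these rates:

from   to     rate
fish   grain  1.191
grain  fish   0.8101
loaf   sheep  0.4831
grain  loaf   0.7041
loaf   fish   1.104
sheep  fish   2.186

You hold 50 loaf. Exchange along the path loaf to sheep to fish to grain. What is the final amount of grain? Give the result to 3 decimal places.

62.888

50 loaf × 0.4831 = 24.155 sheep
24.155 sheep × 2.186 = 52.80283 fish
52.80283 fish × 1.191 = 62.88817053 grain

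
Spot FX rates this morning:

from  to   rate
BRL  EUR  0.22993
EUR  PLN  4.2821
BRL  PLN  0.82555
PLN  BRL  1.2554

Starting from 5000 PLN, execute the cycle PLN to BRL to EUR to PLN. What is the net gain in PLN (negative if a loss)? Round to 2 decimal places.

5000 PLN × 1.2554 = 6277 BRL
6277 BRL × 0.22993 = 1443.27061 EUR
1443.27061 EUR × 4.2821 = 6180.229079081 PLN
Net change: 6180.229079081 − 5000 = 1180.229079081 PLN

1180.23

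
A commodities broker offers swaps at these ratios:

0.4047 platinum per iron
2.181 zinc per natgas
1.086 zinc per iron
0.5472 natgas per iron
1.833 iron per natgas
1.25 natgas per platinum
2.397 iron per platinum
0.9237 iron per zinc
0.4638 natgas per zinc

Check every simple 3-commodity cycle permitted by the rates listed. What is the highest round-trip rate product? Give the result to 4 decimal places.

1.1024

zinc→iron→natgas→zinc: 0.9237 × 0.5472 × 2.181 = 1.10238
natgas→iron→platinum→natgas: 1.833 × 0.4047 × 1.25 = 0.92727
zinc→natgas→iron→zinc: 0.4638 × 1.833 × 1.086 = 0.92326
Maximum is zinc→iron→natgas→zinc at 1.1024; arbitrage exists.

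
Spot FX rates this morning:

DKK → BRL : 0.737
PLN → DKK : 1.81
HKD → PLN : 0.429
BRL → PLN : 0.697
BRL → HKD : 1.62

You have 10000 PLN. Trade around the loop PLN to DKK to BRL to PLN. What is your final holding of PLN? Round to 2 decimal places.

9297.77

10000 PLN × 1.81 = 18100 DKK
18100 DKK × 0.737 = 13339.7 BRL
13339.7 BRL × 0.697 = 9297.7709 PLN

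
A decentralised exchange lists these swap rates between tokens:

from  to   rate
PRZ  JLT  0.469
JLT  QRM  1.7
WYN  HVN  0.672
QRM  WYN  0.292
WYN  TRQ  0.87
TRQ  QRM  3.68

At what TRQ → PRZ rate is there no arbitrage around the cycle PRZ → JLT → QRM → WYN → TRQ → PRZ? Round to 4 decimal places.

Known legs of the cycle: 0.469 × 1.7 × 0.292 × 0.87 = 0.202546092
For no arbitrage the full-cycle product must be 1, so the missing rate is 1 / 0.202546092 ≈ 4.937148.

4.9371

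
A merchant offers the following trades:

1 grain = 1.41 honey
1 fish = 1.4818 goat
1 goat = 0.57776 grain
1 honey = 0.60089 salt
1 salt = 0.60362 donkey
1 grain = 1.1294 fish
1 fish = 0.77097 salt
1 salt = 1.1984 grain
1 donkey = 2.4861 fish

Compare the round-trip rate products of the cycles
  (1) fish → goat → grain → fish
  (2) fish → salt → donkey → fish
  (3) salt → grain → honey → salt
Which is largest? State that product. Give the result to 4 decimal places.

1.1570

(1) 1.4818 × 0.57776 × 1.1294 = 0.96691
(2) 0.77097 × 0.60362 × 2.4861 = 1.15696
(3) 1.1984 × 1.41 × 0.60089 = 1.01535
Highest is cycle (2) at 1.1570 (>1, arbitrage).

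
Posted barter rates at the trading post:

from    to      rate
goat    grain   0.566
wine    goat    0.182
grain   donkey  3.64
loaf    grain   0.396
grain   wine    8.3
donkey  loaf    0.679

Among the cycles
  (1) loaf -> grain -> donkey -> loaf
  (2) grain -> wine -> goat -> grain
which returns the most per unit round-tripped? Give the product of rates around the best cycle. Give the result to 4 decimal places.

(1) 0.396 × 3.64 × 0.679 = 0.97874
(2) 8.3 × 0.182 × 0.566 = 0.85500
Highest is cycle (1) at 0.9787 (≤1, no arbitrage).

0.9787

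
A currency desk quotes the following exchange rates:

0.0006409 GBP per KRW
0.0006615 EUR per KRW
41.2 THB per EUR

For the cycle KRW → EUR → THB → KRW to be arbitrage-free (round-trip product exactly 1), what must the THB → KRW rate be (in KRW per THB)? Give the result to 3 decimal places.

Known legs of the cycle: 0.0006615 × 41.2 = 0.0272538
For no arbitrage the full-cycle product must be 1, so the missing rate is 1 / 0.0272538 ≈ 36.69213.

36.692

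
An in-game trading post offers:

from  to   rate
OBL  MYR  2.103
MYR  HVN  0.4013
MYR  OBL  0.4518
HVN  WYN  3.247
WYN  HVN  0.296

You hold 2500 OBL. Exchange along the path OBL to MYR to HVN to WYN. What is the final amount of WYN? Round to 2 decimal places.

2500 OBL × 2.103 = 5257.5 MYR
5257.5 MYR × 0.4013 = 2109.83475 HVN
2109.83475 HVN × 3.247 = 6850.63343325 WYN

6850.63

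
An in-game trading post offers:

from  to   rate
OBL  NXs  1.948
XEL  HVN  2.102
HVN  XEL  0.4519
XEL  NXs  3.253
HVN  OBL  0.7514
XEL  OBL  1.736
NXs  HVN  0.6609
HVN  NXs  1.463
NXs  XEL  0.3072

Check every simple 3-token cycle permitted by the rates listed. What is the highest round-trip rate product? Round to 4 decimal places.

OBL→NXs→XEL→OBL: 1.948 × 0.3072 × 1.736 = 1.03887
XEL→NXs→HVN→XEL: 3.253 × 0.6609 × 0.4519 = 0.97154
OBL→NXs→HVN→OBL: 1.948 × 0.6609 × 0.7514 = 0.96738
XEL→HVN→NXs→XEL: 2.102 × 1.463 × 0.3072 = 0.94471
Maximum is OBL→NXs→XEL→OBL at 1.0389; arbitrage exists.

1.0389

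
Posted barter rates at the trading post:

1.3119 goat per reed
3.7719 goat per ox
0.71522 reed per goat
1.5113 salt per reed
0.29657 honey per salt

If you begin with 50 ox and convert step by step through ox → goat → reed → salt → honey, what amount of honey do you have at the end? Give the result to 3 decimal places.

60.457

50 ox × 3.7719 = 188.595 goat
188.595 goat × 0.71522 = 134.8869159 reed
134.8869159 reed × 1.5113 = 203.85459599967 salt
203.85459599967 salt × 0.29657 = 60.4571575356221319 honey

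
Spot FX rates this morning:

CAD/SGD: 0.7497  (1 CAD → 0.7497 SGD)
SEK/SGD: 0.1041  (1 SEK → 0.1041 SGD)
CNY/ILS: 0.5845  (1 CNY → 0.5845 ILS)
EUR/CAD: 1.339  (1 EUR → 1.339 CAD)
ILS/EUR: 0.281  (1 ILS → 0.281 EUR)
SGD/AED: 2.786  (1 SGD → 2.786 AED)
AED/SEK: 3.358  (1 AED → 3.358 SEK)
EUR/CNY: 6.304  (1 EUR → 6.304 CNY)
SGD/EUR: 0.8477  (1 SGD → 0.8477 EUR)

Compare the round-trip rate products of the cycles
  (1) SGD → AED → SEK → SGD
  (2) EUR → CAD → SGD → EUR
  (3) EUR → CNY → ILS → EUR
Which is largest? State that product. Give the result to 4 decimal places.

(1) 2.786 × 3.358 × 0.1041 = 0.97390
(2) 1.339 × 0.7497 × 0.8477 = 0.85096
(3) 6.304 × 0.5845 × 0.281 = 1.03540
Highest is cycle (3) at 1.0354 (>1, arbitrage).

1.0354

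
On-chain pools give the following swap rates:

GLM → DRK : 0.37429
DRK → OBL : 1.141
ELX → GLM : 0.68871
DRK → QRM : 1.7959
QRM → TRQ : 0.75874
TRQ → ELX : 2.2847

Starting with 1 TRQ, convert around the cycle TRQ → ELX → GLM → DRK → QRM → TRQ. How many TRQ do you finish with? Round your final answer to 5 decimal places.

0.80251

1 TRQ × 2.2847 = 2.2847 ELX
2.2847 ELX × 0.68871 = 1.573495737 GLM
1.573495737 GLM × 0.37429 = 0.58894371940173 DRK
0.58894371940173 DRK × 1.7959 = 1.057684025673566907 QRM
1.057684025673566907 QRM × 0.75874 = 0.80250717763956215501718 TRQ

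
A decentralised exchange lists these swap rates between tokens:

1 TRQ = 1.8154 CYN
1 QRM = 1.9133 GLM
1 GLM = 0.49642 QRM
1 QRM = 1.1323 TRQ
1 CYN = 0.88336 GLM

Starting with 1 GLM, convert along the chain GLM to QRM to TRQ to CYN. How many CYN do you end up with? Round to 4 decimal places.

1 GLM × 0.49642 = 0.49642 QRM
0.49642 QRM × 1.1323 = 0.562096366 TRQ
0.562096366 TRQ × 1.8154 = 1.0204297428364 CYN

1.0204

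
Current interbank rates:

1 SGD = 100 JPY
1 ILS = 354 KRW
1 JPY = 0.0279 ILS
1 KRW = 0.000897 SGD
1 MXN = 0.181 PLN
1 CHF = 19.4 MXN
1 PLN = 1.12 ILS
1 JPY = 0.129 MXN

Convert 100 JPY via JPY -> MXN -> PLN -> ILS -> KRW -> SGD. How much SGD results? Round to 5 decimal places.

100 JPY × 0.129 = 12.9 MXN
12.9 MXN × 0.181 = 2.3349 PLN
2.3349 PLN × 1.12 = 2.615088 ILS
2.615088 ILS × 354 = 925.741152 KRW
925.741152 KRW × 0.000897 = 0.830389813344 SGD

0.83039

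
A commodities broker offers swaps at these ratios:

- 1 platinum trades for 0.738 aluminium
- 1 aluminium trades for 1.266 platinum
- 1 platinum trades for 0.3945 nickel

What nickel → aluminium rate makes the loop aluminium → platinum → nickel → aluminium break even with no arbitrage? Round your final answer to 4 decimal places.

Known legs of the cycle: 1.266 × 0.3945 = 0.499437
For no arbitrage the full-cycle product must be 1, so the missing rate is 1 / 0.499437 ≈ 2.002255.

2.0023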